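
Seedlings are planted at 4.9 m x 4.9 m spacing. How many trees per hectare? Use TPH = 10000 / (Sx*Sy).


Formula: TPH = 10000 m^2/ha / (spacing_x * spacing_y)
Area per tree = 4.9 m * 4.9 m = 24.01 m^2
TPH = 10000 / 24.01 = 416 trees/ha

416


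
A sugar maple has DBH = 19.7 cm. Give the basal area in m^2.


Formula: BA = pi * (DBH/2)^2 / 10000  (cm^2 to m^2)
Radius = DBH/2 = 19.7/2 = 9.85 cm
BA = pi * 9.85^2 / 10000
   = 304.8052 cm^2 / 10000
   = 0.0305 m^2

0.0305


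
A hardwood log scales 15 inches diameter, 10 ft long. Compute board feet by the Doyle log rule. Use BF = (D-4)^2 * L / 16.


Doyle: BF = (D - 4)^2 * L / 16
Adjusted diameter = 15 - 4 = 11 in
(D-4)^2 = 11^2 = 121
BF = 121 * 10 / 16 = 76 BF

76


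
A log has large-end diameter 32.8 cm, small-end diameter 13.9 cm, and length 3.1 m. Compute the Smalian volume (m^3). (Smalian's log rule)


Smalian: V = (A1 + A2)/2 * L,  A = pi*(D/200)^2
A1 = pi*(32.8/200)^2 = 0.084496 m^2
A2 = pi*(13.9/200)^2 = 0.015175 m^2
V = (0.084496+0.015175)/2*3.1 = 0.1545 m^3

0.1545


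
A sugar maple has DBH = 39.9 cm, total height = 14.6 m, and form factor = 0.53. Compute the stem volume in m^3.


Formula: V = pi * (DBH/200)^2 * H * ff
Radius = DBH/200 = 39.9/200 = 0.1995 m
Radius^2 = 0.1995^2 = 0.03980025 m^2
V = pi * 0.03980025 * 14.6 * 0.53
V = 0.968 m^3

0.968


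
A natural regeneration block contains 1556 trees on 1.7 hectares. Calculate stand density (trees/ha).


Formula: Stand Density = N_trees / Area_ha
Density = 1556 trees / 1.7 ha
Density = 915 trees/ha

915


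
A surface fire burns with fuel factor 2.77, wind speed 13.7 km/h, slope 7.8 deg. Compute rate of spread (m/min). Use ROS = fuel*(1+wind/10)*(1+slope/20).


Formula: ROS = fuel * (1 + wind/10) * (1 + slope/20)
Wind factor = 1 + 13.7/10 = 2.37
Slope factor = 1 + 7.8/20 = 1.39
ROS = 2.77 * 2.37 * 1.39 = 9.13 m/min

9.13


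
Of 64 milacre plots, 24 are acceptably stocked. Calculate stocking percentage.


Formula: Stocking % = stocked plots / total plots * 100
Stocking = 24 / 64 * 100
Stocking = 0.375 * 100 = 37.5%

37.5


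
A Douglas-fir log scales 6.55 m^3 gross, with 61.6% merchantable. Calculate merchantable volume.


Formula: MV = V_total * (merchantable_pct / 100)
Merchantable fraction = 61.6% / 100 = 0.616
MV = 6.55 m^3 * 0.616 = 4.035 m^3

4.035


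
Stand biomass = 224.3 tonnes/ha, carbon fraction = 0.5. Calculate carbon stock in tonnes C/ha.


Formula: Carbon Stock = Biomass * Carbon Fraction
C = 224.3 t/ha * 0.5
C = 112.2 t C/ha

112.2


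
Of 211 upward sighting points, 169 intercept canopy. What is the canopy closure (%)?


Formula: Canopy closure = covered points / total points * 100
Closure = 169 / 211 * 100
Closure = 0.8009 * 100 = 80.1%

80.1


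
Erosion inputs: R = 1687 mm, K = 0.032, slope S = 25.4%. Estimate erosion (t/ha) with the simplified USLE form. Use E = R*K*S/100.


Formula: E = R * K * S / 100  (simplified USLE)
R * K = 1687 * 0.032 = 53.984
E = 53.984 * 25.4 / 100 = 13.71 t/ha

13.71


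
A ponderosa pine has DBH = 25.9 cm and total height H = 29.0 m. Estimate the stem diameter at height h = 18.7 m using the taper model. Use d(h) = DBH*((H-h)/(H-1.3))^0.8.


Taper: d(h) = DBH * ((H - h) / (H - 1.3))^0.8
Numerator = H - h = 29.0 - 18.7 = 10.3 m
Denominator = H - 1.3 = 29.0 - 1.3 = 27.7 m
Ratio = 10.3 / 27.7 = 0.37184
d = 25.9 * 0.37184^0.8 = 11.7 cm

11.7


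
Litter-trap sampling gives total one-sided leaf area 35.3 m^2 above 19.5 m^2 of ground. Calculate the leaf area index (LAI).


Formula: LAI = total leaf area / ground area  (dimensionless)
LAI = 35.3 m^2 / 19.5 m^2
LAI = 1.81

1.81


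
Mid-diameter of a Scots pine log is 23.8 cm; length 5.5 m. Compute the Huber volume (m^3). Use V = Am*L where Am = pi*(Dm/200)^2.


Huber: V = Am * L,  Am = pi*(Dm/200)^2
Am = pi*(23.8/200)^2 = 0.044488 m^2
V = 0.044488*5.5 = 0.2447 m^3

0.2447


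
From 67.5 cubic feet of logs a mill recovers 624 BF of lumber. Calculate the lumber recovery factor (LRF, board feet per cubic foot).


Formula: LRF = Lumber Output (BF) / Log Input (ft^3)
LRF = 624 BF / 67.5 ft^3
LRF = 9.24 BF/ft^3

9.24


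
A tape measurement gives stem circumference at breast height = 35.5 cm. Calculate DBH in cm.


Formula: DBH = C / pi
DBH = 35.5 / pi
pi = 3.14159...
DBH = 11.3 cm

11.3


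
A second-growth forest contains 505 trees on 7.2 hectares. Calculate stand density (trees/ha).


Formula: Stand Density = N_trees / Area_ha
Density = 505 trees / 7.2 ha
Density = 70 trees/ha

70


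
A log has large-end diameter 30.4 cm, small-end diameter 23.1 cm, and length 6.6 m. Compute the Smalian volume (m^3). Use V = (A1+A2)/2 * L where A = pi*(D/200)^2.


Smalian: V = (A1 + A2)/2 * L,  A = pi*(D/200)^2
A1 = pi*(30.4/200)^2 = 0.072583 m^2
A2 = pi*(23.1/200)^2 = 0.04191 m^2
V = (0.072583+0.04191)/2*6.6 = 0.3778 m^3

0.3778


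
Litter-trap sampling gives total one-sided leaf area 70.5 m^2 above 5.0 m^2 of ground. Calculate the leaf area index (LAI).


Formula: LAI = total leaf area / ground area  (dimensionless)
LAI = 70.5 m^2 / 5.0 m^2
LAI = 14.1

14.1


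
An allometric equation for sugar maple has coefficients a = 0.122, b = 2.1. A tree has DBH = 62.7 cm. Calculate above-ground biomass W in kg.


Formula: W = a * DBH^b  (allometric power law)
DBH^b = 62.7^2.1 = 5946.5056
W = 0.122 * 5946.5056 = 725.5 kg

725.5


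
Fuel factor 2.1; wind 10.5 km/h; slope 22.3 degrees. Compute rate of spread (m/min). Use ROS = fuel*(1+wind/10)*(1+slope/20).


Formula: ROS = fuel * (1 + wind/10) * (1 + slope/20)
Wind factor = 1 + 10.5/10 = 2.05
Slope factor = 1 + 22.3/20 = 2.115
ROS = 2.1 * 2.05 * 2.115 = 9.11 m/min

9.11


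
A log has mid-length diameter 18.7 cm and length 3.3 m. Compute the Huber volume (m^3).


Huber: V = Am * L,  Am = pi*(Dm/200)^2
Am = pi*(18.7/200)^2 = 0.027465 m^2
V = 0.027465*3.3 = 0.0906 m^3

0.0906


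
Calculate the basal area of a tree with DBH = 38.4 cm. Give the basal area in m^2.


Formula: BA = pi * (DBH/2)^2 / 10000  (cm^2 to m^2)
Radius = DBH/2 = 38.4/2 = 19.2 cm
BA = pi * 19.2^2 / 10000
   = 1158.1167 cm^2 / 10000
   = 0.1158 m^2

0.1158


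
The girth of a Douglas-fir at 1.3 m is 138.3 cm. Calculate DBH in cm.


Formula: DBH = C / pi
DBH = 138.3 / pi
pi = 3.14159...
DBH = 44.0 cm

44.0


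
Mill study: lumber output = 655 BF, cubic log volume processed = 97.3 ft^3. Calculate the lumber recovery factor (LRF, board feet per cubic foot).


Formula: LRF = Lumber Output (BF) / Log Input (ft^3)
LRF = 655 BF / 97.3 ft^3
LRF = 6.73 BF/ft^3

6.73


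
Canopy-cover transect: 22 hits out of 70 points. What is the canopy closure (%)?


Formula: Canopy closure = covered points / total points * 100
Closure = 22 / 70 * 100
Closure = 0.3143 * 100 = 31.4%

31.4


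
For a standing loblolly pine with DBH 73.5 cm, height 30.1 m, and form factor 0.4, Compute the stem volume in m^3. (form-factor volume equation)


Formula: V = pi * (DBH/200)^2 * H * ff
Radius = DBH/200 = 73.5/200 = 0.3675 m
Radius^2 = 0.3675^2 = 0.13505625 m^2
V = pi * 0.13505625 * 30.1 * 0.4
V = 5.108 m^3

5.108


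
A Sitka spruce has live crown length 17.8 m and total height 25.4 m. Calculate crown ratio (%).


Formula: Crown Ratio = (Crown Length / Total Height) * 100
CR = (17.8 m / 25.4 m) * 100
CR = 0.7008 * 100 = 70.1%

70.1


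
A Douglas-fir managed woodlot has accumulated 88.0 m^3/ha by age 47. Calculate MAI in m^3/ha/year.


Formula: MAI = Total Volume / Stand Age
MAI = 88.0 m^3/ha / 47 years
MAI = 1.87 m^3/ha/year

1.87


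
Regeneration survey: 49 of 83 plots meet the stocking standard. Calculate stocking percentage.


Formula: Stocking % = stocked plots / total plots * 100
Stocking = 49 / 83 * 100
Stocking = 0.5904 * 100 = 59.0%

59.0


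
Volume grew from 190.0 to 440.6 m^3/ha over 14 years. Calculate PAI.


Formula: PAI = (V_T2 - V_T1) / (T2 - T1)
Volume increment = 440.6 - 190.0 = 250.6 m^3/ha
PAI = 250.6 / 14 = 17.9 m^3/ha/year

17.9


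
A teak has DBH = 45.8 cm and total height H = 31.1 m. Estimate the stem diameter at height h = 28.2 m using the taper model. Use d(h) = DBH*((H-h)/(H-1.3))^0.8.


Taper: d(h) = DBH * ((H - h) / (H - 1.3))^0.8
Numerator = H - h = 31.1 - 28.2 = 2.9 m
Denominator = H - 1.3 = 31.1 - 1.3 = 29.8 m
Ratio = 2.9 / 29.8 = 0.09732
d = 45.8 * 0.09732^0.8 = 7.1 cm

7.1


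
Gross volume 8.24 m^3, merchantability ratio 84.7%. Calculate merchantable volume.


Formula: MV = V_total * (merchantable_pct / 100)
Merchantable fraction = 84.7% / 100 = 0.847
MV = 8.24 m^3 * 0.847 = 6.979 m^3

6.979


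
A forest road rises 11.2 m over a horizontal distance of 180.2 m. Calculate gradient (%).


Formula: Gradient = rise / run * 100
Gradient = 11.2 / 180.2 * 100 = 6.2%

6.2


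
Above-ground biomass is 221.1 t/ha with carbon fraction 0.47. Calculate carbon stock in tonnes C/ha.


Formula: Carbon Stock = Biomass * Carbon Fraction
C = 221.1 t/ha * 0.47
C = 103.9 t C/ha

103.9


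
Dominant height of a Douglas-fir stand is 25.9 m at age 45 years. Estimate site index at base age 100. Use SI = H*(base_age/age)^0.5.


Formula: SI = H_dom * (base_age / age)^0.5
Age ratio = 100 / 45 = 2.22222
sqrt(age_ratio) = 1.49071
SI = 25.9 * 1.49071 = 38.6 m

38.6


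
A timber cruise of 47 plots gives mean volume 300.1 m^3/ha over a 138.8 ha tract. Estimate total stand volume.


Formula: Total Volume = Mean Volume per ha * Total Area
Total Volume = 300.1 m^3/ha * 138.8 ha
Total Volume = 41654 m^3

41654


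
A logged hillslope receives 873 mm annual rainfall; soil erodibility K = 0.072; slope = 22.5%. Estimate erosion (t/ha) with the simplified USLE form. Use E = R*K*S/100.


Formula: E = R * K * S / 100  (simplified USLE)
R * K = 873 * 0.072 = 62.856
E = 62.856 * 22.5 / 100 = 14.14 t/ha

14.14


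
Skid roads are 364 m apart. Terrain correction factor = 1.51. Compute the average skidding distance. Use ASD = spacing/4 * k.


Formula: ASD = (spacing / 4) * correction
Uncorrected distance = spacing / 4 = 364 / 4 = 91 m
ASD = 91 * 1.51 = 137 m

137


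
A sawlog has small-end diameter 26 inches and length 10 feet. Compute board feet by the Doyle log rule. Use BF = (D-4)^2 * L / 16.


Doyle: BF = (D - 4)^2 * L / 16
Adjusted diameter = 26 - 4 = 22 in
(D-4)^2 = 22^2 = 484
BF = 484 * 10 / 16 = 303 BF

303


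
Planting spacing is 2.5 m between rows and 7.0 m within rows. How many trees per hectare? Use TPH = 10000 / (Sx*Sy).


Formula: TPH = 10000 m^2/ha / (spacing_x * spacing_y)
Area per tree = 2.5 m * 7.0 m = 17.5 m^2
TPH = 10000 / 17.5 = 571 trees/ha

571


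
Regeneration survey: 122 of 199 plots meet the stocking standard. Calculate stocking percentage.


Formula: Stocking % = stocked plots / total plots * 100
Stocking = 122 / 199 * 100
Stocking = 0.6131 * 100 = 61.3%

61.3


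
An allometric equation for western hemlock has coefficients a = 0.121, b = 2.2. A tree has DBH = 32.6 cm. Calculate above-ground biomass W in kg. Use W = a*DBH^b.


Formula: W = a * DBH^b  (allometric power law)
DBH^b = 32.6^2.2 = 2133.4316
W = 0.121 * 2133.4316 = 258.1 kg

258.1


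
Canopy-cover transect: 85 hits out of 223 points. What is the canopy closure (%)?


Formula: Canopy closure = covered points / total points * 100
Closure = 85 / 223 * 100
Closure = 0.3812 * 100 = 38.1%

38.1


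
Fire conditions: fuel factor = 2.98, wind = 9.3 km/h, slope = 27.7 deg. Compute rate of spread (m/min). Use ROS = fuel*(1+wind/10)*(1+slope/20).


Formula: ROS = fuel * (1 + wind/10) * (1 + slope/20)
Wind factor = 1 + 9.3/10 = 1.93
Slope factor = 1 + 27.7/20 = 2.385
ROS = 2.98 * 1.93 * 2.385 = 13.72 m/min

13.72


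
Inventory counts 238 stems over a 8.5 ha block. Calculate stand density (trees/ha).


Formula: Stand Density = N_trees / Area_ha
Density = 238 trees / 8.5 ha
Density = 28 trees/ha

28


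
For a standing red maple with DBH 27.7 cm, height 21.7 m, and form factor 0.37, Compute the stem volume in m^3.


Formula: V = pi * (DBH/200)^2 * H * ff
Radius = DBH/200 = 27.7/200 = 0.1385 m
Radius^2 = 0.1385^2 = 0.01918225 m^2
V = pi * 0.01918225 * 21.7 * 0.37
V = 0.484 m^3

0.484


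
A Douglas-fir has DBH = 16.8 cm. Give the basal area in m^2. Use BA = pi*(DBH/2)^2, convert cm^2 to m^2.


Formula: BA = pi * (DBH/2)^2 / 10000  (cm^2 to m^2)
Radius = DBH/2 = 16.8/2 = 8.4 cm
BA = pi * 8.4^2 / 10000
   = 221.6708 cm^2 / 10000
   = 0.0222 m^2

0.0222


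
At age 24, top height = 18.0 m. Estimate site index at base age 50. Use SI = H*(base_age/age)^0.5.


Formula: SI = H_dom * (base_age / age)^0.5
Age ratio = 50 / 24 = 2.08333
sqrt(age_ratio) = 1.44338
SI = 18.0 * 1.44338 = 26.0 m

26.0


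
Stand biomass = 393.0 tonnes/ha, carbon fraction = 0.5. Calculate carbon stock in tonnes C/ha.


Formula: Carbon Stock = Biomass * Carbon Fraction
C = 393.0 t/ha * 0.5
C = 196.5 t C/ha

196.5


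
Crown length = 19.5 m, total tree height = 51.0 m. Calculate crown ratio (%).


Formula: Crown Ratio = (Crown Length / Total Height) * 100
CR = (19.5 m / 51.0 m) * 100
CR = 0.3824 * 100 = 38.2%

38.2


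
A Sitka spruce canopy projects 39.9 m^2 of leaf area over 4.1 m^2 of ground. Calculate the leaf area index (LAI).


Formula: LAI = total leaf area / ground area  (dimensionless)
LAI = 39.9 m^2 / 4.1 m^2
LAI = 9.73

9.73


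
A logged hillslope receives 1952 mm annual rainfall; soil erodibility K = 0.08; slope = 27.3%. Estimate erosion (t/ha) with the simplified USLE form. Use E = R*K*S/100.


Formula: E = R * K * S / 100  (simplified USLE)
R * K = 1952 * 0.08 = 156.16
E = 156.16 * 27.3 / 100 = 42.63 t/ha

42.63


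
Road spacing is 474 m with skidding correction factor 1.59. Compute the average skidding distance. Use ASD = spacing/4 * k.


Formula: ASD = (spacing / 4) * correction
Uncorrected distance = spacing / 4 = 474 / 4 = 118.5 m
ASD = 118.5 * 1.59 = 188 m

188


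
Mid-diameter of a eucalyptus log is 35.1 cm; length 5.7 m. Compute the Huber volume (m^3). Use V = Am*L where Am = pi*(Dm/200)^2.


Huber: V = Am * L,  Am = pi*(Dm/200)^2
Am = pi*(35.1/200)^2 = 0.096762 m^2
V = 0.096762*5.7 = 0.5515 m^3

0.5515


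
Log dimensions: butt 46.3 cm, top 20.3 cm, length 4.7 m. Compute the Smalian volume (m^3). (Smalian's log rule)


Smalian: V = (A1 + A2)/2 * L,  A = pi*(D/200)^2
A1 = pi*(46.3/200)^2 = 0.168365 m^2
A2 = pi*(20.3/200)^2 = 0.032365 m^2
V = (0.168365+0.032365)/2*4.7 = 0.4717 m^3

0.4717


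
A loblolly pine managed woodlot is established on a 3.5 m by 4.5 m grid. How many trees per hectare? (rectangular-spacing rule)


Formula: TPH = 10000 m^2/ha / (spacing_x * spacing_y)
Area per tree = 3.5 m * 4.5 m = 15.75 m^2
TPH = 10000 / 15.75 = 635 trees/ha

635


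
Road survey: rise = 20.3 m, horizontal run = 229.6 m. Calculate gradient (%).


Formula: Gradient = rise / run * 100
Gradient = 20.3 / 229.6 * 100 = 8.8%

8.8


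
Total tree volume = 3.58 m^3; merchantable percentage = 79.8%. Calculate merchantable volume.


Formula: MV = V_total * (merchantable_pct / 100)
Merchantable fraction = 79.8% / 100 = 0.798
MV = 3.58 m^3 * 0.798 = 2.857 m^3

2.857


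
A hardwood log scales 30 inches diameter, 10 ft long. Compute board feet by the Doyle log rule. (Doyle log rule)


Doyle: BF = (D - 4)^2 * L / 16
Adjusted diameter = 30 - 4 = 26 in
(D-4)^2 = 26^2 = 676
BF = 676 * 10 / 16 = 423 BF

423


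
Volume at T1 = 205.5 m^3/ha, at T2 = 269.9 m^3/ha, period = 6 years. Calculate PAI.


Formula: PAI = (V_T2 - V_T1) / (T2 - T1)
Volume increment = 269.9 - 205.5 = 64.4 m^3/ha
PAI = 64.4 / 6 = 10.73 m^3/ha/year

10.73


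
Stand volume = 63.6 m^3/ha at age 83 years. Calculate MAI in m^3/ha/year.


Formula: MAI = Total Volume / Stand Age
MAI = 63.6 m^3/ha / 83 years
MAI = 0.77 m^3/ha/year

0.77


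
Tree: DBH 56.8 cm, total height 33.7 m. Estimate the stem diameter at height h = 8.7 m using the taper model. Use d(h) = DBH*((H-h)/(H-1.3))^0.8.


Taper: d(h) = DBH * ((H - h) / (H - 1.3))^0.8
Numerator = H - h = 33.7 - 8.7 = 25.0 m
Denominator = H - 1.3 = 33.7 - 1.3 = 32.4 m
Ratio = 25.0 / 32.4 = 0.7716
d = 56.8 * 0.7716^0.8 = 46.2 cm

46.2


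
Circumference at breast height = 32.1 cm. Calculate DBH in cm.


Formula: DBH = C / pi
DBH = 32.1 / pi
pi = 3.14159...
DBH = 10.2 cm

10.2


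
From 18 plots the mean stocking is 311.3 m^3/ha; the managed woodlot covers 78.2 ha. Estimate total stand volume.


Formula: Total Volume = Mean Volume per ha * Total Area
Total Volume = 311.3 m^3/ha * 78.2 ha
Total Volume = 24344 m^3

24344


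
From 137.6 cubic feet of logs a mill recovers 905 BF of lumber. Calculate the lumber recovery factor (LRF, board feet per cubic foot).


Formula: LRF = Lumber Output (BF) / Log Input (ft^3)
LRF = 905 BF / 137.6 ft^3
LRF = 6.58 BF/ft^3

6.58


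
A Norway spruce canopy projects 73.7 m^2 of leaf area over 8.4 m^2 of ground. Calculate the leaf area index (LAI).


Formula: LAI = total leaf area / ground area  (dimensionless)
LAI = 73.7 m^2 / 8.4 m^2
LAI = 8.77

8.77


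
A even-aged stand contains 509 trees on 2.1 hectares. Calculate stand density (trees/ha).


Formula: Stand Density = N_trees / Area_ha
Density = 509 trees / 2.1 ha
Density = 242 trees/ha

242


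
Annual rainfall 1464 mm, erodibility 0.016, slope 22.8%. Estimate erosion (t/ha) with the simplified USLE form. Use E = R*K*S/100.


Formula: E = R * K * S / 100  (simplified USLE)
R * K = 1464 * 0.016 = 23.424
E = 23.424 * 22.8 / 100 = 5.34 t/ha

5.34


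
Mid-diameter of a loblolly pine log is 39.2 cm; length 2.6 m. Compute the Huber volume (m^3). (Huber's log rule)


Huber: V = Am * L,  Am = pi*(Dm/200)^2
Am = pi*(39.2/200)^2 = 0.120687 m^2
V = 0.120687*2.6 = 0.3138 m^3

0.3138


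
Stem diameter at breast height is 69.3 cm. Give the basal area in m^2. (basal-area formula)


Formula: BA = pi * (DBH/2)^2 / 10000  (cm^2 to m^2)
Radius = DBH/2 = 69.3/2 = 34.65 cm
BA = pi * 34.65^2 / 10000
   = 3771.8668 cm^2 / 10000
   = 0.3772 m^2

0.3772


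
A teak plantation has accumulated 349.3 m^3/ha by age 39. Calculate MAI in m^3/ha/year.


Formula: MAI = Total Volume / Stand Age
MAI = 349.3 m^3/ha / 39 years
MAI = 8.96 m^3/ha/year

8.96


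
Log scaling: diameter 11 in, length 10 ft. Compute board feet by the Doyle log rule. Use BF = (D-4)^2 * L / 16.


Doyle: BF = (D - 4)^2 * L / 16
Adjusted diameter = 11 - 4 = 7 in
(D-4)^2 = 7^2 = 49
BF = 49 * 10 / 16 = 31 BF

31


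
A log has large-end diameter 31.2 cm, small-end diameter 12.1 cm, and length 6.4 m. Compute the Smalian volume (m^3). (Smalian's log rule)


Smalian: V = (A1 + A2)/2 * L,  A = pi*(D/200)^2
A1 = pi*(31.2/200)^2 = 0.076454 m^2
A2 = pi*(12.1/200)^2 = 0.011499 m^2
V = (0.076454+0.011499)/2*6.4 = 0.2814 m^3

0.2814


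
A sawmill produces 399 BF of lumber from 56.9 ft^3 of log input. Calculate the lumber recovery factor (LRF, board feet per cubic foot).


Formula: LRF = Lumber Output (BF) / Log Input (ft^3)
LRF = 399 BF / 56.9 ft^3
LRF = 7.01 BF/ft^3

7.01


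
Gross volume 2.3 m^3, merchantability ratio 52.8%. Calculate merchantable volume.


Formula: MV = V_total * (merchantable_pct / 100)
Merchantable fraction = 52.8% / 100 = 0.528
MV = 2.3 m^3 * 0.528 = 1.214 m^3

1.214


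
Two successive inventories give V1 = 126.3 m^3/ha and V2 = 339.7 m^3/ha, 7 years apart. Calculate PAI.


Formula: PAI = (V_T2 - V_T1) / (T2 - T1)
Volume increment = 339.7 - 126.3 = 213.4 m^3/ha
PAI = 213.4 / 7 = 30.49 m^3/ha/year

30.49


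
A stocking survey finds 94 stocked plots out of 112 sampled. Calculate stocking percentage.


Formula: Stocking % = stocked plots / total plots * 100
Stocking = 94 / 112 * 100
Stocking = 0.8393 * 100 = 83.9%

83.9


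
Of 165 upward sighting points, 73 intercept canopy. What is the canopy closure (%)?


Formula: Canopy closure = covered points / total points * 100
Closure = 73 / 165 * 100
Closure = 0.4424 * 100 = 44.2%

44.2


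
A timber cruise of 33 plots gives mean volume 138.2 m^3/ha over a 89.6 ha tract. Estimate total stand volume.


Formula: Total Volume = Mean Volume per ha * Total Area
Total Volume = 138.2 m^3/ha * 89.6 ha
Total Volume = 12383 m^3

12383


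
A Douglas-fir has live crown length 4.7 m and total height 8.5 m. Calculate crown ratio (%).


Formula: Crown Ratio = (Crown Length / Total Height) * 100
CR = (4.7 m / 8.5 m) * 100
CR = 0.5529 * 100 = 55.3%

55.3


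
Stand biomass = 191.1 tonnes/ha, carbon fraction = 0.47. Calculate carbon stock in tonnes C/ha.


Formula: Carbon Stock = Biomass * Carbon Fraction
C = 191.1 t/ha * 0.47
C = 89.8 t C/ha

89.8


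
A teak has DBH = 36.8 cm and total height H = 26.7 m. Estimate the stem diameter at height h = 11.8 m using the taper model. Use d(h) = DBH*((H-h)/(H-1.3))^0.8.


Taper: d(h) = DBH * ((H - h) / (H - 1.3))^0.8
Numerator = H - h = 26.7 - 11.8 = 14.9 m
Denominator = H - 1.3 = 26.7 - 1.3 = 25.4 m
Ratio = 14.9 / 25.4 = 0.58661
d = 36.8 * 0.58661^0.8 = 24.0 cm

24.0


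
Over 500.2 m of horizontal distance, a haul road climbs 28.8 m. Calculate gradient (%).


Formula: Gradient = rise / run * 100
Gradient = 28.8 / 500.2 * 100 = 5.8%

5.8


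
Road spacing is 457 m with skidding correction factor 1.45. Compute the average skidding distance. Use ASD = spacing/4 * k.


Formula: ASD = (spacing / 4) * correction
Uncorrected distance = spacing / 4 = 457 / 4 = 114.25 m
ASD = 114.25 * 1.45 = 166 m

166


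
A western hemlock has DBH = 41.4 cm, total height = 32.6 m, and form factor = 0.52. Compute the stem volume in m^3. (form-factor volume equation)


Formula: V = pi * (DBH/200)^2 * H * ff
Radius = DBH/200 = 41.4/200 = 0.207 m
Radius^2 = 0.207^2 = 0.042849 m^2
V = pi * 0.042849 * 32.6 * 0.52
V = 2.282 m^3

2.282


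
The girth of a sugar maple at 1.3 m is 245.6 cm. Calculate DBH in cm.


Formula: DBH = C / pi
DBH = 245.6 / pi
pi = 3.14159...
DBH = 78.2 cm

78.2


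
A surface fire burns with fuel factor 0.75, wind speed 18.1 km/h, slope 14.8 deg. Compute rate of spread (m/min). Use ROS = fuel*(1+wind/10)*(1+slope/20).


Formula: ROS = fuel * (1 + wind/10) * (1 + slope/20)
Wind factor = 1 + 18.1/10 = 2.81
Slope factor = 1 + 14.8/20 = 1.74
ROS = 0.75 * 2.81 * 1.74 = 3.67 m/min

3.67


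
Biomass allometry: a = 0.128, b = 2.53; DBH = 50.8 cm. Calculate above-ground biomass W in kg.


Formula: W = a * DBH^b  (allometric power law)
DBH^b = 50.8^2.53 = 20693.5591
W = 0.128 * 20693.5591 = 2648.8 kg

2648.8


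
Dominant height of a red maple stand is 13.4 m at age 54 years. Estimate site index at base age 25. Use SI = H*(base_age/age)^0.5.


Formula: SI = H_dom * (base_age / age)^0.5
Age ratio = 25 / 54 = 0.46296
sqrt(age_ratio) = 0.68041
SI = 13.4 * 0.68041 = 9.1 m

9.1


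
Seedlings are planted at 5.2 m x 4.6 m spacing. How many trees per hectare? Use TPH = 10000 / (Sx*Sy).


Formula: TPH = 10000 m^2/ha / (spacing_x * spacing_y)
Area per tree = 5.2 m * 4.6 m = 23.92 m^2
TPH = 10000 / 23.92 = 418 trees/ha

418


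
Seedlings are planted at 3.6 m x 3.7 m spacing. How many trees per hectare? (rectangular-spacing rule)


Formula: TPH = 10000 m^2/ha / (spacing_x * spacing_y)
Area per tree = 3.6 m * 3.7 m = 13.32 m^2
TPH = 10000 / 13.32 = 751 trees/ha

751


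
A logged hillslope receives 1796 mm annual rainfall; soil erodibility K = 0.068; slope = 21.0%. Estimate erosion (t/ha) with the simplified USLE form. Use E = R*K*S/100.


Formula: E = R * K * S / 100  (simplified USLE)
R * K = 1796 * 0.068 = 122.128
E = 122.128 * 21.0 / 100 = 25.65 t/ha

25.65


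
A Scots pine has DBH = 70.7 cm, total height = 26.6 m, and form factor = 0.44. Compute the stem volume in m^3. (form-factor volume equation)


Formula: V = pi * (DBH/200)^2 * H * ff
Radius = DBH/200 = 70.7/200 = 0.3535 m
Radius^2 = 0.3535^2 = 0.12496225 m^2
V = pi * 0.12496225 * 26.6 * 0.44
V = 4.595 m^3

4.595


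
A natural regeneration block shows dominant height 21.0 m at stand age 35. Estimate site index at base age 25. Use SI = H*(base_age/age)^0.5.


Formula: SI = H_dom * (base_age / age)^0.5
Age ratio = 25 / 35 = 0.71429
sqrt(age_ratio) = 0.84515
SI = 21.0 * 0.84515 = 17.7 m

17.7


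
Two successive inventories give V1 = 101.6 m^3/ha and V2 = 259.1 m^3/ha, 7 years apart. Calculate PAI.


Formula: PAI = (V_T2 - V_T1) / (T2 - T1)
Volume increment = 259.1 - 101.6 = 157.5 m^3/ha
PAI = 157.5 / 7 = 22.5 m^3/ha/year

22.5


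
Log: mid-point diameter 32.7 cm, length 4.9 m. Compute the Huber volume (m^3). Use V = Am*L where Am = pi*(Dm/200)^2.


Huber: V = Am * L,  Am = pi*(Dm/200)^2
Am = pi*(32.7/200)^2 = 0.083982 m^2
V = 0.083982*4.9 = 0.4115 m^3

0.4115


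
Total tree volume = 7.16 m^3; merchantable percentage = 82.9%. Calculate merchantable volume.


Formula: MV = V_total * (merchantable_pct / 100)
Merchantable fraction = 82.9% / 100 = 0.829
MV = 7.16 m^3 * 0.829 = 5.936 m^3

5.936


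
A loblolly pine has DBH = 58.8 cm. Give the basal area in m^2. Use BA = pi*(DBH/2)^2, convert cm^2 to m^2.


Formula: BA = pi * (DBH/2)^2 / 10000  (cm^2 to m^2)
Radius = DBH/2 = 58.8/2 = 29.4 cm
BA = pi * 29.4^2 / 10000
   = 2715.467 cm^2 / 10000
   = 0.2715 m^2

0.2715


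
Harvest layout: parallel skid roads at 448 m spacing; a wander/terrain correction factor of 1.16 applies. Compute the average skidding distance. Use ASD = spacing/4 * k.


Formula: ASD = (spacing / 4) * correction
Uncorrected distance = spacing / 4 = 448 / 4 = 112 m
ASD = 112 * 1.16 = 130 m

130


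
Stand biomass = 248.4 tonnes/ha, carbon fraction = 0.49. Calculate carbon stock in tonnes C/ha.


Formula: Carbon Stock = Biomass * Carbon Fraction
C = 248.4 t/ha * 0.49
C = 121.7 t C/ha

121.7


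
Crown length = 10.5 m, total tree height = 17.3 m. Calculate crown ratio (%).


Formula: Crown Ratio = (Crown Length / Total Height) * 100
CR = (10.5 m / 17.3 m) * 100
CR = 0.6069 * 100 = 60.7%

60.7


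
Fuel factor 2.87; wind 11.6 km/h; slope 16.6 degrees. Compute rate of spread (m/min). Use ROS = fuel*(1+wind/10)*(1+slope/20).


Formula: ROS = fuel * (1 + wind/10) * (1 + slope/20)
Wind factor = 1 + 11.6/10 = 2.16
Slope factor = 1 + 16.6/20 = 1.83
ROS = 2.87 * 2.16 * 1.83 = 11.34 m/min

11.34


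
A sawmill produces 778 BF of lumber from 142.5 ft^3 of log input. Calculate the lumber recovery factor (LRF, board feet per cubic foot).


Formula: LRF = Lumber Output (BF) / Log Input (ft^3)
LRF = 778 BF / 142.5 ft^3
LRF = 5.46 BF/ft^3

5.46


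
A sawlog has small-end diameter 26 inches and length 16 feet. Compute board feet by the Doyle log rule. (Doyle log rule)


Doyle: BF = (D - 4)^2 * L / 16
Adjusted diameter = 26 - 4 = 22 in
(D-4)^2 = 22^2 = 484
BF = 484 * 16 / 16 = 484 BF

484


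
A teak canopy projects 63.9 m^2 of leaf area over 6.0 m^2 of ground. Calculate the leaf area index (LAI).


Formula: LAI = total leaf area / ground area  (dimensionless)
LAI = 63.9 m^2 / 6.0 m^2
LAI = 10.65

10.65


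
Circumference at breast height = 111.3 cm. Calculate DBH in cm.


Formula: DBH = C / pi
DBH = 111.3 / pi
pi = 3.14159...
DBH = 35.4 cm

35.4


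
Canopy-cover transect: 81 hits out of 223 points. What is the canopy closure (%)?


Formula: Canopy closure = covered points / total points * 100
Closure = 81 / 223 * 100
Closure = 0.3632 * 100 = 36.3%

36.3


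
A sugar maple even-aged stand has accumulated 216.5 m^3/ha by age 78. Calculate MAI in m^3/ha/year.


Formula: MAI = Total Volume / Stand Age
MAI = 216.5 m^3/ha / 78 years
MAI = 2.78 m^3/ha/year

2.78


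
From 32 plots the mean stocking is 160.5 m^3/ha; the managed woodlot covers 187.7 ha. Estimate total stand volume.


Formula: Total Volume = Mean Volume per ha * Total Area
Total Volume = 160.5 m^3/ha * 187.7 ha
Total Volume = 30126 m^3

30126


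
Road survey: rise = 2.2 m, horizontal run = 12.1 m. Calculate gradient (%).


Formula: Gradient = rise / run * 100
Gradient = 2.2 / 12.1 * 100 = 18.2%

18.2


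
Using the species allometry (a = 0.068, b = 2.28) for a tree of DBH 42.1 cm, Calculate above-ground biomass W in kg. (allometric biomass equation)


Formula: W = a * DBH^b  (allometric power law)
DBH^b = 42.1^2.28 = 5050.835
W = 0.068 * 5050.835 = 343.5 kg

343.5


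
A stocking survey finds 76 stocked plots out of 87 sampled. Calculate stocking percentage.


Formula: Stocking % = stocked plots / total plots * 100
Stocking = 76 / 87 * 100
Stocking = 0.8736 * 100 = 87.4%

87.4


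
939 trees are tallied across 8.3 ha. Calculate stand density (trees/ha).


Formula: Stand Density = N_trees / Area_ha
Density = 939 trees / 8.3 ha
Density = 113 trees/ha

113


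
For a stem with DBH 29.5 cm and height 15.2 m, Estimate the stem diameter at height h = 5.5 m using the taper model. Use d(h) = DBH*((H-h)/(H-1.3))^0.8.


Taper: d(h) = DBH * ((H - h) / (H - 1.3))^0.8
Numerator = H - h = 15.2 - 5.5 = 9.7 m
Denominator = H - 1.3 = 15.2 - 1.3 = 13.9 m
Ratio = 9.7 / 13.9 = 0.69784
d = 29.5 * 0.69784^0.8 = 22.1 cm

22.1


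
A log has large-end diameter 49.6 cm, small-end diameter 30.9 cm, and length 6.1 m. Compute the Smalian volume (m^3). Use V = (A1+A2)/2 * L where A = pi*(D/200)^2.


Smalian: V = (A1 + A2)/2 * L,  A = pi*(D/200)^2
A1 = pi*(49.6/200)^2 = 0.193221 m^2
A2 = pi*(30.9/200)^2 = 0.074991 m^2
V = (0.193221+0.074991)/2*6.1 = 0.818 m^3

0.818


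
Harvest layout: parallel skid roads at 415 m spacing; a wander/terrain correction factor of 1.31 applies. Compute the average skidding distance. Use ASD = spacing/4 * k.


Formula: ASD = (spacing / 4) * correction
Uncorrected distance = spacing / 4 = 415 / 4 = 103.75 m
ASD = 103.75 * 1.31 = 136 m

136


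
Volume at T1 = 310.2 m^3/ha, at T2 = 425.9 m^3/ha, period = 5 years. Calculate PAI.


Formula: PAI = (V_T2 - V_T1) / (T2 - T1)
Volume increment = 425.9 - 310.2 = 115.7 m^3/ha
PAI = 115.7 / 5 = 23.14 m^3/ha/year

23.14


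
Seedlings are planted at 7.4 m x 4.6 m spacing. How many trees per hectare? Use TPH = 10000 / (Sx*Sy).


Formula: TPH = 10000 m^2/ha / (spacing_x * spacing_y)
Area per tree = 7.4 m * 4.6 m = 34.04 m^2
TPH = 10000 / 34.04 = 294 trees/ha

294


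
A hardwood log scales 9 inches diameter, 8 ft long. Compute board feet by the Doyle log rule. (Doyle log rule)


Doyle: BF = (D - 4)^2 * L / 16
Adjusted diameter = 9 - 4 = 5 in
(D-4)^2 = 5^2 = 25
BF = 25 * 8 / 16 = 13 BF

13


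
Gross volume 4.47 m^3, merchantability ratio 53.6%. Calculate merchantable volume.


Formula: MV = V_total * (merchantable_pct / 100)
Merchantable fraction = 53.6% / 100 = 0.536
MV = 4.47 m^3 * 0.536 = 2.396 m^3

2.396


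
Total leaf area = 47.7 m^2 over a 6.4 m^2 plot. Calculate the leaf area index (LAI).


Formula: LAI = total leaf area / ground area  (dimensionless)
LAI = 47.7 m^2 / 6.4 m^2
LAI = 7.45

7.45


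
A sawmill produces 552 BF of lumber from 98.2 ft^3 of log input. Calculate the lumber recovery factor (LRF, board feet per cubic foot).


Formula: LRF = Lumber Output (BF) / Log Input (ft^3)
LRF = 552 BF / 98.2 ft^3
LRF = 5.62 BF/ft^3

5.62


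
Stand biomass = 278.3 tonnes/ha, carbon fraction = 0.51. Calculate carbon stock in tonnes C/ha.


Formula: Carbon Stock = Biomass * Carbon Fraction
C = 278.3 t/ha * 0.51
C = 141.9 t C/ha

141.9


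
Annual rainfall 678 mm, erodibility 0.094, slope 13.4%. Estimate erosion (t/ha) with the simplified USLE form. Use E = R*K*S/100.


Formula: E = R * K * S / 100  (simplified USLE)
R * K = 678 * 0.094 = 63.732
E = 63.732 * 13.4 / 100 = 8.54 t/ha

8.54


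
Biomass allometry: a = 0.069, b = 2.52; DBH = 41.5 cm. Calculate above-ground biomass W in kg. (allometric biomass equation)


Formula: W = a * DBH^b  (allometric power law)
DBH^b = 41.5^2.52 = 11953.1179
W = 0.069 * 11953.1179 = 824.8 kg

824.8


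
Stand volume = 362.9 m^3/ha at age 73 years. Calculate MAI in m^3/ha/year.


Formula: MAI = Total Volume / Stand Age
MAI = 362.9 m^3/ha / 73 years
MAI = 4.97 m^3/ha/year

4.97


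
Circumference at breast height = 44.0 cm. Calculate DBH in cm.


Formula: DBH = C / pi
DBH = 44.0 / pi
pi = 3.14159...
DBH = 14.0 cm

14.0


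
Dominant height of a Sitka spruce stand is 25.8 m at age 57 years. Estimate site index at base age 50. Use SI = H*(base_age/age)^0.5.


Formula: SI = H_dom * (base_age / age)^0.5
Age ratio = 50 / 57 = 0.87719
sqrt(age_ratio) = 0.93659
SI = 25.8 * 0.93659 = 24.2 m

24.2


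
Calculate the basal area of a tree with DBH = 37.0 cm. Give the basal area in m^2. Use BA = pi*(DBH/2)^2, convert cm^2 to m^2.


Formula: BA = pi * (DBH/2)^2 / 10000  (cm^2 to m^2)
Radius = DBH/2 = 37.0/2 = 18.5 cm
BA = pi * 18.5^2 / 10000
   = 1075.2101 cm^2 / 10000
   = 0.1075 m^2

0.1075


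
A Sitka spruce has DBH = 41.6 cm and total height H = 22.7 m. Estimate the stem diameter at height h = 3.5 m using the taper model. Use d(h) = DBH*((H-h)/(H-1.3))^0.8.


Taper: d(h) = DBH * ((H - h) / (H - 1.3))^0.8
Numerator = H - h = 22.7 - 3.5 = 19.2 m
Denominator = H - 1.3 = 22.7 - 1.3 = 21.4 m
Ratio = 19.2 / 21.4 = 0.8972
d = 41.6 * 0.8972^0.8 = 38.1 cm

38.1


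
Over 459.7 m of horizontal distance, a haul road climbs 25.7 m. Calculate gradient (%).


Formula: Gradient = rise / run * 100
Gradient = 25.7 / 459.7 * 100 = 5.6%

5.6


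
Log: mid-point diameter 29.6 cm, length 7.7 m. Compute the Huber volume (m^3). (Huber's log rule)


Huber: V = Am * L,  Am = pi*(Dm/200)^2
Am = pi*(29.6/200)^2 = 0.068813 m^2
V = 0.068813*7.7 = 0.5299 m^3

0.5299


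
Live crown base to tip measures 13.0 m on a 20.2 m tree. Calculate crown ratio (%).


Formula: Crown Ratio = (Crown Length / Total Height) * 100
CR = (13.0 m / 20.2 m) * 100
CR = 0.6436 * 100 = 64.4%

64.4


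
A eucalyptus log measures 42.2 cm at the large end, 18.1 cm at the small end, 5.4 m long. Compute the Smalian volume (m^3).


Smalian: V = (A1 + A2)/2 * L,  A = pi*(D/200)^2
A1 = pi*(42.2/200)^2 = 0.139867 m^2
A2 = pi*(18.1/200)^2 = 0.02573 m^2
V = (0.139867+0.02573)/2*5.4 = 0.4471 m^3

0.4471


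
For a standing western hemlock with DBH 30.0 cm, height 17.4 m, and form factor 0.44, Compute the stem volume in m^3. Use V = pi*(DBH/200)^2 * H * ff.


Formula: V = pi * (DBH/200)^2 * H * ff
Radius = DBH/200 = 30.0/200 = 0.15 m
Radius^2 = 0.15^2 = 0.0225 m^2
V = pi * 0.0225 * 17.4 * 0.44
V = 0.541 m^3

0.541


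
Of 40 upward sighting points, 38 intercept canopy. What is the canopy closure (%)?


Formula: Canopy closure = covered points / total points * 100
Closure = 38 / 40 * 100
Closure = 0.95 * 100 = 95.0%

95.0


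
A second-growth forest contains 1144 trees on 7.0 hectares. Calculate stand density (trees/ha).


Formula: Stand Density = N_trees / Area_ha
Density = 1144 trees / 7.0 ha
Density = 163 trees/ha

163


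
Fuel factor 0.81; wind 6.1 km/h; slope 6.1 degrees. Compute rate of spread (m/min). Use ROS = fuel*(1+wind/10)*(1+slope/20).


Formula: ROS = fuel * (1 + wind/10) * (1 + slope/20)
Wind factor = 1 + 6.1/10 = 1.61
Slope factor = 1 + 6.1/20 = 1.305
ROS = 0.81 * 1.61 * 1.305 = 1.7 m/min

1.7


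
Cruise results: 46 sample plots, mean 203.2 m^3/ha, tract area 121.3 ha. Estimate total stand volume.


Formula: Total Volume = Mean Volume per ha * Total Area
Total Volume = 203.2 m^3/ha * 121.3 ha
Total Volume = 24648 m^3

24648


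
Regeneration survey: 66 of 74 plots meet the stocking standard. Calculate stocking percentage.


Formula: Stocking % = stocked plots / total plots * 100
Stocking = 66 / 74 * 100
Stocking = 0.8919 * 100 = 89.2%

89.2


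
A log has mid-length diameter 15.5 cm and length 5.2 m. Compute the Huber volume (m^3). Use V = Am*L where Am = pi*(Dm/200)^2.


Huber: V = Am * L,  Am = pi*(Dm/200)^2
Am = pi*(15.5/200)^2 = 0.018869 m^2
V = 0.018869*5.2 = 0.0981 m^3

0.0981


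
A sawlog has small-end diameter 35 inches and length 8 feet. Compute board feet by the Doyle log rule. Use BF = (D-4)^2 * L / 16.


Doyle: BF = (D - 4)^2 * L / 16
Adjusted diameter = 35 - 4 = 31 in
(D-4)^2 = 31^2 = 961
BF = 961 * 8 / 16 = 481 BF

481


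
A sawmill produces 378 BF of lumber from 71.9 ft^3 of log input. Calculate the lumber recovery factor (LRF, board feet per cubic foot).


Formula: LRF = Lumber Output (BF) / Log Input (ft^3)
LRF = 378 BF / 71.9 ft^3
LRF = 5.26 BF/ft^3

5.26


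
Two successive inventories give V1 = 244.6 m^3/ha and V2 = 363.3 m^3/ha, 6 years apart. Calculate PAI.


Formula: PAI = (V_T2 - V_T1) / (T2 - T1)
Volume increment = 363.3 - 244.6 = 118.7 m^3/ha
PAI = 118.7 / 6 = 19.78 m^3/ha/year

19.78


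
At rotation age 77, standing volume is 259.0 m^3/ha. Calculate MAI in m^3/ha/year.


Formula: MAI = Total Volume / Stand Age
MAI = 259.0 m^3/ha / 77 years
MAI = 3.36 m^3/ha/year

3.36


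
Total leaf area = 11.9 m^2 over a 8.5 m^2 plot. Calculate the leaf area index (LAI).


Formula: LAI = total leaf area / ground area  (dimensionless)
LAI = 11.9 m^2 / 8.5 m^2
LAI = 1.4

1.4


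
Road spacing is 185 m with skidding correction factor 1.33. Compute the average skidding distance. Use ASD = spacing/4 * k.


Formula: ASD = (spacing / 4) * correction
Uncorrected distance = spacing / 4 = 185 / 4 = 46.25 m
ASD = 46.25 * 1.33 = 62 m

62


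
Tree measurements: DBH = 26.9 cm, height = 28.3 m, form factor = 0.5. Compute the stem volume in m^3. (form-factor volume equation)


Formula: V = pi * (DBH/200)^2 * H * ff
Radius = DBH/200 = 26.9/200 = 0.1345 m
Radius^2 = 0.1345^2 = 0.01809025 m^2
V = pi * 0.01809025 * 28.3 * 0.5
V = 0.804 m^3

0.804


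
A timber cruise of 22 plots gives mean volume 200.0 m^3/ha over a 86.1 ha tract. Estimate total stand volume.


Formula: Total Volume = Mean Volume per ha * Total Area
Total Volume = 200.0 m^3/ha * 86.1 ha
Total Volume = 17220 m^3

17220


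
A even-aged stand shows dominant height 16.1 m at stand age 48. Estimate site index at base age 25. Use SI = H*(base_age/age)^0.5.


Formula: SI = H_dom * (base_age / age)^0.5
Age ratio = 25 / 48 = 0.52083
sqrt(age_ratio) = 0.72169
SI = 16.1 * 0.72169 = 11.6 m

11.6


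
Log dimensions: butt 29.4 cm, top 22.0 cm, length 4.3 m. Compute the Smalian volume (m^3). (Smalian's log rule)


Smalian: V = (A1 + A2)/2 * L,  A = pi*(D/200)^2
A1 = pi*(29.4/200)^2 = 0.067887 m^2
A2 = pi*(22.0/200)^2 = 0.038013 m^2
V = (0.067887+0.038013)/2*4.3 = 0.2277 m^3

0.2277


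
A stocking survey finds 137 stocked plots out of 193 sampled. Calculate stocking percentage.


Formula: Stocking % = stocked plots / total plots * 100
Stocking = 137 / 193 * 100
Stocking = 0.7098 * 100 = 71.0%

71.0


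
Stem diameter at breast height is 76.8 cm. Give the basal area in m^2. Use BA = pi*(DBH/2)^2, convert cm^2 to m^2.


Formula: BA = pi * (DBH/2)^2 / 10000  (cm^2 to m^2)
Radius = DBH/2 = 76.8/2 = 38.4 cm
BA = pi * 38.4^2 / 10000
   = 4632.4669 cm^2 / 10000
   = 0.4632 m^2

0.4632


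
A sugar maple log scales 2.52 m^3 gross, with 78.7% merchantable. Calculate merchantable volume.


Formula: MV = V_total * (merchantable_pct / 100)
Merchantable fraction = 78.7% / 100 = 0.787
MV = 2.52 m^3 * 0.787 = 1.983 m^3

1.983


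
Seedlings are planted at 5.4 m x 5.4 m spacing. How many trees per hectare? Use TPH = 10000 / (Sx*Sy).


Formula: TPH = 10000 m^2/ha / (spacing_x * spacing_y)
Area per tree = 5.4 m * 5.4 m = 29.16 m^2
TPH = 10000 / 29.16 = 343 trees/ha

343


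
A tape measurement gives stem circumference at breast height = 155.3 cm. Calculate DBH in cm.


Formula: DBH = C / pi
DBH = 155.3 / pi
pi = 3.14159...
DBH = 49.4 cm

49.4


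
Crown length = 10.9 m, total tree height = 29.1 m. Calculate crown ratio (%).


Formula: Crown Ratio = (Crown Length / Total Height) * 100
CR = (10.9 m / 29.1 m) * 100
CR = 0.3746 * 100 = 37.5%

37.5


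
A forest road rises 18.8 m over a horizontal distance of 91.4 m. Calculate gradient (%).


Formula: Gradient = rise / run * 100
Gradient = 18.8 / 91.4 * 100 = 20.6%

20.6
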